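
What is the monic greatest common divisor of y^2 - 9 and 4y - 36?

1

Repeated division with remainder:
  y^2 - 9 = ((1/4)y + 9/4)(4y - 36) + (72)
  4y - 36 = ((1/18)y - 1/2)(72) + (0)
The last nonzero remainder is the constant 72, so the polynomials are coprime and gcd = 1.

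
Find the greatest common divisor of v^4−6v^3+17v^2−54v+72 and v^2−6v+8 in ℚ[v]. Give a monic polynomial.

Repeated division with remainder:
  v^4−6v^3+17v^2−54v+72 = (v^2+9)(v^2−6v+8) + (0)
The last nonzero remainder v^2−6v+8 is already monic.

v^2−6v+8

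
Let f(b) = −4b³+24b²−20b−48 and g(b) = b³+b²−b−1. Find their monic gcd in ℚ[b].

b+1

Apply the Euclidean algorithm:
  −4b³+24b²−20b−48 = (−4)(b³+b²−b−1) + (28b²−24b−52)
  b³+b²−b−1 = ((1/28)b+13/196)(28b²−24b−52) + ((120/49)b+120/49)
  28b²−24b−52 = ((343/30)b−637/30)((120/49)b+120/49) + (0)
Last nonzero remainder: (120/49)b+120/49. Dividing through by 120/49 gives the monic gcd b+1.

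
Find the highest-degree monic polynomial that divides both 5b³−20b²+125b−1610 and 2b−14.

b−7

By polynomial division,
  5b³−20b²+125b−1610 = ((5/2)b²+(15/2)b+115)(2b−14) + (0)
Last nonzero remainder: 2b−14. Dividing through by 2 gives the monic gcd b−7.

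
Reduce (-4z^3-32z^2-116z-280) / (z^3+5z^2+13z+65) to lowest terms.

(-4z^2-12z-56)/(z^2+13)

Apply the Euclidean algorithm:
  -4z^3-32z^2-116z-280 = (-4)(z^3+5z^2+13z+65) + (-12z^2-64z-20)
  z^3+5z^2+13z+65 = (-(1/12)z+1/36)(-12z^2-64z-20) + ((118/9)z+590/9)
  -12z^2-64z-20 = (-(54/59)z-18/59)((118/9)z+590/9) + (0)
Last nonzero remainder: (118/9)z+590/9. Dividing through by 118/9 gives the monic gcd z+5.
Cancel z+5 from numerator and denominator to get the reduced form.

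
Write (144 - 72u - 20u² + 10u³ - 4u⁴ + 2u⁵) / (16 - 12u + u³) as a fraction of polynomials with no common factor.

(36 + 18u + 4u² + 2u³)/(4 + u)

Apply the Euclidean algorithm:
  2u⁵ - 4u⁴ + 10u³ - 20u² - 72u + 144 = (2u² - 4u + 34)(u³ - 12u + 16) + (-100u² + 400u - 400)
  u³ - 12u + 16 = (-(1/100)u - 1/25)(-100u² + 400u - 400) + (0)
Last nonzero remainder: -100u² + 400u - 400. Dividing through by -100 gives the monic gcd u² - 4u + 4.
Cancel u² - 4u + 4 from numerator and denominator to get the reduced form.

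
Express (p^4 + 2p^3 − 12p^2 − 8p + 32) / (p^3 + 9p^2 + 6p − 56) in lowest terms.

(p^2 − 4)/(p + 7)

Repeated division with remainder:
  p^4 + 2p^3 − 12p^2 − 8p + 32 = (p − 7)(p^3 + 9p^2 + 6p − 56) + (45p^2 + 90p − 360)
  p^3 + 9p^2 + 6p − 56 = ((1/45)p + 7/45)(45p^2 + 90p − 360) + (0)
Last nonzero remainder: 45p^2 + 90p − 360. Dividing through by 45 gives the monic gcd p^2 + 2p − 8.
Cancel p^2 + 2p − 8 from numerator and denominator to get the reduced form.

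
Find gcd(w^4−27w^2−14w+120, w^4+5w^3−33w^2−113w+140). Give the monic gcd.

w^2−w−20

Euclidean algorithm in ℚ[w]:
  w^4−27w^2−14w+120 = (w^4+5w^3−33w^2−113w+140) + (−5w^3+6w^2+99w−20)
  w^4+5w^3−33w^2−113w+140 = (−(1/5)w−31/25)(−5w^3+6w^2+99w−20) + (−(144/25)w^2+(144/25)w+576/5)
  −5w^3+6w^2+99w−20 = ((125/144)w−25/144)(−(144/25)w^2+(144/25)w+576/5) + (0)
Last nonzero remainder: −(144/25)w^2+(144/25)w+576/5. Dividing through by −144/25 gives the monic gcd w^2−w−20.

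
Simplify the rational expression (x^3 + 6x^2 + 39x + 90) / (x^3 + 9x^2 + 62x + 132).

Repeated division with remainder:
  x^3 + 6x^2 + 39x + 90 = (x^3 + 9x^2 + 62x + 132) + (-3x^2 - 23x - 42)
  x^3 + 9x^2 + 62x + 132 = (-(1/3)x - 4/9)(-3x^2 - 23x - 42) + ((340/9)x + 340/3)
  -3x^2 - 23x - 42 = (-(27/340)x - 63/170)((340/9)x + 340/3) + (0)
Last nonzero remainder: (340/9)x + 340/3. Dividing through by 340/9 gives the monic gcd x + 3.
Cancel x + 3 from numerator and denominator to get the reduced form.

(x^2 + 3x + 30)/(x^2 + 6x + 44)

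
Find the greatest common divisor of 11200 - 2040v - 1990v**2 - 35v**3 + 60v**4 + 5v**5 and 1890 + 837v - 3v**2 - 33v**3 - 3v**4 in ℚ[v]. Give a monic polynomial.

Euclidean algorithm in ℚ[v]:
  5v**5 + 60v**4 - 35v**3 - 1990v**2 - 2040v + 11200 = (-(5/3)v - 5/3)(-3v**4 - 33v**3 - 3v**2 + 837v + 1890) + (-95v**3 - 600v**2 + 2505v + 14350)
  -3v**4 - 33v**3 - 3v**2 + 837v + 1890 = ((3/95)v + 267/1805)(-95v**3 - 600v**2 + 2505v + 14350) + ((2400/361)v**2 + (4800/361)v - 84000/361)
  -95v**3 - 600v**2 + 2505v + 14350 = (-(6859/480)v - 14801/240)((2400/361)v**2 + (4800/361)v - 84000/361) + (0)
Last nonzero remainder: (2400/361)v**2 + (4800/361)v - 84000/361. Dividing through by 2400/361 gives the monic gcd v**2 + 2v - 35.

-35 + 2v + v**2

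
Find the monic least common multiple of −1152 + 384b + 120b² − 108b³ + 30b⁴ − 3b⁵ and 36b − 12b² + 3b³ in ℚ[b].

384b − 128b² − 40b³ + 36b⁴ − 10b⁵ + b⁶

Repeated division with remainder:
  −3b⁵ + 30b⁴ − 108b³ + 120b² + 384b − 1152 = (−b² + 6b)(3b³ − 12b² + 36b) + (−96b² + 384b − 1152)
  3b³ − 12b² + 36b = (−(1/32)b)(−96b² + 384b − 1152) + (0)
Last nonzero remainder: −96b² + 384b − 1152. Dividing through by −96 gives the monic gcd b² − 4b + 12.
Then lcm(f, g) = f·g / gcd(f, g); expanding and making the result monic gives the answer.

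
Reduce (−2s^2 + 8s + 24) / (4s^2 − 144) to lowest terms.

(−s − 2)/(2s + 12)

By polynomial division,
  −2s^2 + 8s + 24 = (−1/2)(4s^2 − 144) + (8s − 48)
  4s^2 − 144 = ((1/2)s + 3)(8s − 48) + (0)
Last nonzero remainder: 8s − 48. Dividing through by 8 gives the monic gcd s − 6.
Cancel s − 6 from numerator and denominator to get the reduced form.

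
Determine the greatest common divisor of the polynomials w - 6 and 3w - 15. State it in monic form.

1

Euclidean algorithm in ℚ[w]:
  w - 6 = (1/3)(3w - 15) + (-1)
  3w - 15 = (-3w + 15)(-1) + (0)
The last nonzero remainder is the constant -1, so the polynomials are coprime and gcd = 1.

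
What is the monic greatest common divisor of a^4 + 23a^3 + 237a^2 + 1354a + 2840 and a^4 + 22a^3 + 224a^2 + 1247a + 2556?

Apply the Euclidean algorithm:
  a^4 + 23a^3 + 237a^2 + 1354a + 2840 = (a^4 + 22a^3 + 224a^2 + 1247a + 2556) + (a^3 + 13a^2 + 107a + 284)
  a^4 + 22a^3 + 224a^2 + 1247a + 2556 = (a + 9)(a^3 + 13a^2 + 107a + 284) + (0)
The last nonzero remainder a^3 + 13a^2 + 107a + 284 is already monic.

a^3 + 13a^2 + 107a + 284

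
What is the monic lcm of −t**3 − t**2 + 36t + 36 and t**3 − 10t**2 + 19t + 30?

t**4 − 4t**3 − 41t**2 + 144t + 180

Repeated division with remainder:
  −t**3 − t**2 + 36t + 36 = (−1)(t**3 − 10t**2 + 19t + 30) + (−11t**2 + 55t + 66)
  t**3 − 10t**2 + 19t + 30 = (−(1/11)t + 5/11)(−11t**2 + 55t + 66) + (0)
Last nonzero remainder: −11t**2 + 55t + 66. Dividing through by −11 gives the monic gcd t**2 − 5t − 6.
Then lcm(f, g) = f·g / gcd(f, g); expanding and making the result monic gives the answer.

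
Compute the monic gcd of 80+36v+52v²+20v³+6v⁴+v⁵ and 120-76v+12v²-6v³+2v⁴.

By polynomial division,
  v⁵+6v⁴+20v³+52v²+36v+80 = ((1/2)v+9/2)(2v⁴-6v³+12v²-76v+120) + (41v³+36v²+318v-460)
  2v⁴-6v³+12v²-76v+120 = ((2/41)v-318/1681)(41v³+36v²+318v-460) + ((5544/1681)v²+(11088/1681)v+55440/1681)
  41v³+36v²+318v-460 = ((68921/5544)v-38663/2772)((5544/1681)v²+(11088/1681)v+55440/1681) + (0)
Last nonzero remainder: (5544/1681)v²+(11088/1681)v+55440/1681. Dividing through by 5544/1681 gives the monic gcd v²+2v+10.

10+2v+v²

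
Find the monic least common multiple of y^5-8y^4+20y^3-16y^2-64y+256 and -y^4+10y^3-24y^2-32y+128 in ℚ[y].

Euclidean algorithm in ℚ[y]:
  y^5-8y^4+20y^3-16y^2-64y+256 = (-y-2)(-y^4+10y^3-24y^2-32y+128) + (16y^3-96y^2+512)
  -y^4+10y^3-24y^2-32y+128 = (-(1/16)y+1/4)(16y^3-96y^2+512) + (0)
Last nonzero remainder: 16y^3-96y^2+512. Dividing through by 16 gives the monic gcd y^3-6y^2+32.
Then lcm(f, g) = f·g / gcd(f, g); expanding and making the result monic gives the answer.

y^6-12y^5+52y^4-96y^3+512y-1024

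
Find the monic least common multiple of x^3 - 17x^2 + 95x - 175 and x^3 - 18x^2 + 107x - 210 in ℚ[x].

Apply the Euclidean algorithm:
  x^3 - 17x^2 + 95x - 175 = (x^3 - 18x^2 + 107x - 210) + (x^2 - 12x + 35)
  x^3 - 18x^2 + 107x - 210 = (x - 6)(x^2 - 12x + 35) + (0)
The last nonzero remainder x^2 - 12x + 35 is already monic.
Then lcm(f, g) = f·g / gcd(f, g); expanding and making the result monic gives the answer.

x^4 - 23x^3 + 197x^2 - 745x + 1050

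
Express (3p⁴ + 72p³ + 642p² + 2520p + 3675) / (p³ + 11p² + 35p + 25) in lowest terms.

(3p² + 42p + 147)/(p + 1)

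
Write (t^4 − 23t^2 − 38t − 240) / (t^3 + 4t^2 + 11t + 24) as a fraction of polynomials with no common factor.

Apply the Euclidean algorithm:
  t^4 − 23t^2 − 38t − 240 = (t − 4)(t^3 + 4t^2 + 11t + 24) + (−18t^2 − 18t − 144)
  t^3 + 4t^2 + 11t + 24 = (−(1/18)t − 1/6)(−18t^2 − 18t − 144) + (0)
Last nonzero remainder: −18t^2 − 18t − 144. Dividing through by −18 gives the monic gcd t^2 + t + 8.
Cancel t^2 + t + 8 from numerator and denominator to get the reduced form.

(t^2 − t − 30)/(t + 3)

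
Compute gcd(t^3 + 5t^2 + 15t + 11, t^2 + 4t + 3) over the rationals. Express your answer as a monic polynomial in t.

t + 1

Repeated division with remainder:
  t^3 + 5t^2 + 15t + 11 = (t + 1)(t^2 + 4t + 3) + (8t + 8)
  t^2 + 4t + 3 = ((1/8)t + 3/8)(8t + 8) + (0)
Last nonzero remainder: 8t + 8. Dividing through by 8 gives the monic gcd t + 1.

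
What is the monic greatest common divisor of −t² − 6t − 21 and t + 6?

1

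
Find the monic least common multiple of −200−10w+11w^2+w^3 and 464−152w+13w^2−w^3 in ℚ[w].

By polynomial division,
  w^3+11w^2−10w−200 = (−1)(−w^3+13w^2−152w+464) + (24w^2−162w+264)
  −w^3+13w^2−152w+464 = (−(1/24)w+25/96)(24w^2−162w+264) + (−(1581/16)w+1581/4)
  24w^2−162w+264 = (−(128/527)w+352/527)(−(1581/16)w+1581/4) + (0)
Last nonzero remainder: −(1581/16)w+1581/4. Dividing through by −1581/16 gives the monic gcd w−4.
Then lcm(f, g) = f·g / gcd(f, g); expanding and making the result monic gives the answer.

−23200+640w+1166w^2+7w^3+2w^4+w^5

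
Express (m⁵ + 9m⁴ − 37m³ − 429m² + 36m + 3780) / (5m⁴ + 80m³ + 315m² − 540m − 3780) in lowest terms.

(m² − m − 30)/(5m + 30)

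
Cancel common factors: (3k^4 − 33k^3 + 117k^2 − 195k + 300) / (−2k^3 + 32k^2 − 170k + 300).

Repeated division with remainder:
  3k^4 − 33k^3 + 117k^2 − 195k + 300 = (−(3/2)k − 15/2)(−2k^3 + 32k^2 − 170k + 300) + (102k^2 − 1020k + 2550)
  −2k^3 + 32k^2 − 170k + 300 = (−(1/51)k + 2/17)(102k^2 − 1020k + 2550) + (0)
Last nonzero remainder: 102k^2 − 1020k + 2550. Dividing through by 102 gives the monic gcd k^2 − 10k + 25.
Cancel k^2 − 10k + 25 from numerator and denominator to get the reduced form.

(−3k^2 + 3k − 12)/(2k − 12)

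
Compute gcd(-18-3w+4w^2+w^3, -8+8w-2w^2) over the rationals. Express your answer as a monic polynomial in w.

Euclidean algorithm in ℚ[w]:
  w^3+4w^2-3w-18 = (-(1/2)w-4)(-2w^2+8w-8) + (25w-50)
  -2w^2+8w-8 = (-(2/25)w+4/25)(25w-50) + (0)
Last nonzero remainder: 25w-50. Dividing through by 25 gives the monic gcd w-2.

-2+w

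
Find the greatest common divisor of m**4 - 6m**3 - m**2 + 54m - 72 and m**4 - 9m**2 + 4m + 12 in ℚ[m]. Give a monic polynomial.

Repeated division with remainder:
  m**4 - 6m**3 - m**2 + 54m - 72 = (m**4 - 9m**2 + 4m + 12) + (-6m**3 + 8m**2 + 50m - 84)
  m**4 - 9m**2 + 4m + 12 = (-(1/6)m - 2/9)(-6m**3 + 8m**2 + 50m - 84) + ((10/9)m**2 + (10/9)m - 20/3)
  -6m**3 + 8m**2 + 50m - 84 = (-(27/5)m + 63/5)((10/9)m**2 + (10/9)m - 20/3) + (0)
Last nonzero remainder: (10/9)m**2 + (10/9)m - 20/3. Dividing through by 10/9 gives the monic gcd m**2 + m - 6.

m**2 + m - 6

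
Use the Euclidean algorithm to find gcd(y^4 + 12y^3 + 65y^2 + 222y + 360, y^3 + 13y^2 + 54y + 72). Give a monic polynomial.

y + 4

Repeated division with remainder:
  y^4 + 12y^3 + 65y^2 + 222y + 360 = (y - 1)(y^3 + 13y^2 + 54y + 72) + (24y^2 + 204y + 432)
  y^3 + 13y^2 + 54y + 72 = ((1/24)y + 3/16)(24y^2 + 204y + 432) + (-(9/4)y - 9)
  24y^2 + 204y + 432 = (-(32/3)y - 48)(-(9/4)y - 9) + (0)
Last nonzero remainder: -(9/4)y - 9. Dividing through by -9/4 gives the monic gcd y + 4.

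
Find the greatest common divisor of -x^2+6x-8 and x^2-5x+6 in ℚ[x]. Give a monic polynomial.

Euclidean algorithm in ℚ[x]:
  -x^2+6x-8 = (-1)(x^2-5x+6) + (x-2)
  x^2-5x+6 = (x-3)(x-2) + (0)
The last nonzero remainder x-2 is already monic.

x-2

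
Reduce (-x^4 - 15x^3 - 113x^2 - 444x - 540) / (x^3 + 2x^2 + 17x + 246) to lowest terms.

(-x^3 - 9x^2 - 59x - 90)/(x^2 - 4x + 41)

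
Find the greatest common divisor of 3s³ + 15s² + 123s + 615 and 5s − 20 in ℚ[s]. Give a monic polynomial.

1

Repeated division with remainder:
  3s³ + 15s² + 123s + 615 = ((3/5)s² + (27/5)s + 231/5)(5s − 20) + (1539)
  5s − 20 = ((5/1539)s − 20/1539)(1539) + (0)
The last nonzero remainder is the constant 1539, so the polynomials are coprime and gcd = 1.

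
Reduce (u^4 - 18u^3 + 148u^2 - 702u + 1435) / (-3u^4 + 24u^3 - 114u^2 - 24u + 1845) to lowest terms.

(-u + 7)/(3u + 9)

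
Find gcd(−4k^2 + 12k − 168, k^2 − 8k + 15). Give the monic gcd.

1

Euclidean algorithm in ℚ[k]:
  −4k^2 + 12k − 168 = (−4)(k^2 − 8k + 15) + (−20k − 108)
  k^2 − 8k + 15 = (−(1/20)k + 67/100)(−20k − 108) + (2184/25)
  −20k − 108 = (−(125/546)k − 225/182)(2184/25) + (0)
The last nonzero remainder is the constant 2184/25, so the polynomials are coprime and gcd = 1.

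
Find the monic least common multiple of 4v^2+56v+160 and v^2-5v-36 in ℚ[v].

v^3+5v^2-86v-360

By polynomial division,
  4v^2+56v+160 = (4)(v^2-5v-36) + (76v+304)
  v^2-5v-36 = ((1/76)v-9/76)(76v+304) + (0)
Last nonzero remainder: 76v+304. Dividing through by 76 gives the monic gcd v+4.
Then lcm(f, g) = f·g / gcd(f, g); expanding and making the result monic gives the answer.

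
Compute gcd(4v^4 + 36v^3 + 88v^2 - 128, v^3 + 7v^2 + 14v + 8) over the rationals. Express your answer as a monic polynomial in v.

v^2 + 6v + 8

Euclidean algorithm in ℚ[v]:
  4v^4 + 36v^3 + 88v^2 - 128 = (4v + 8)(v^3 + 7v^2 + 14v + 8) + (-24v^2 - 144v - 192)
  v^3 + 7v^2 + 14v + 8 = (-(1/24)v - 1/24)(-24v^2 - 144v - 192) + (0)
Last nonzero remainder: -24v^2 - 144v - 192. Dividing through by -24 gives the monic gcd v^2 + 6v + 8.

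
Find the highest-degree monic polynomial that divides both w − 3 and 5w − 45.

Apply the Euclidean algorithm:
  w − 3 = (1/5)(5w − 45) + (6)
  5w − 45 = ((5/6)w − 15/2)(6) + (0)
The last nonzero remainder is the constant 6, so the polynomials are coprime and gcd = 1.

1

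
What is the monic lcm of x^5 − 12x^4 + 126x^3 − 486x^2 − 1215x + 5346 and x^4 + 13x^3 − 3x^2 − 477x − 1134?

x^7 + 4x^6 − 3x^5 + 774x^4 − 1053x^3 − 44712x^2 + 8991x + 336798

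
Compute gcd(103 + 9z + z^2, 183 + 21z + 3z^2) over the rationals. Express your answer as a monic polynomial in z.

1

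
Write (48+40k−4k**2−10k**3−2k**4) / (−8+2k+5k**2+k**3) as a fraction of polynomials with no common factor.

(24+8k−6k**2−2k**3)/(−4+3k+k**2)

By polynomial division,
  −2k**4−10k**3−4k**2+40k+48 = (−2k)(k**3+5k**2+2k−8) + (24k+48)
  k**3+5k**2+2k−8 = ((1/24)k**2+(1/8)k−1/6)(24k+48) + (0)
Last nonzero remainder: 24k+48. Dividing through by 24 gives the monic gcd k+2.
Cancel k+2 from numerator and denominator to get the reduced form.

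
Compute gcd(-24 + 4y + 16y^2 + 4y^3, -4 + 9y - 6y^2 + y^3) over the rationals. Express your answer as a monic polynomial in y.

Euclidean algorithm in ℚ[y]:
  4y^3 + 16y^2 + 4y - 24 = (4)(y^3 - 6y^2 + 9y - 4) + (40y^2 - 32y - 8)
  y^3 - 6y^2 + 9y - 4 = ((1/40)y - 13/100)(40y^2 - 32y - 8) + ((126/25)y - 126/25)
  40y^2 - 32y - 8 = ((500/63)y + 100/63)((126/25)y - 126/25) + (0)
Last nonzero remainder: (126/25)y - 126/25. Dividing through by 126/25 gives the monic gcd y - 1.

-1 + y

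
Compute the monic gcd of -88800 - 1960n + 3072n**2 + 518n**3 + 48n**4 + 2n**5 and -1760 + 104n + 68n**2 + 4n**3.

-40 + 6n + n**2

By polynomial division,
  2n**5 + 48n**4 + 518n**3 + 3072n**2 - 1960n - 88800 = ((1/2)n**2 + (7/2)n + 57)(4n**3 + 68n**2 + 104n - 1760) + (-288n**2 - 1728n + 11520)
  4n**3 + 68n**2 + 104n - 1760 = (-(1/72)n - 11/72)(-288n**2 - 1728n + 11520) + (0)
Last nonzero remainder: -288n**2 - 1728n + 11520. Dividing through by -288 gives the monic gcd n**2 + 6n - 40.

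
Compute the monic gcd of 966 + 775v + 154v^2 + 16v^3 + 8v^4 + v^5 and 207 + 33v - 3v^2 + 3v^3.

Apply the Euclidean algorithm:
  v^5 + 8v^4 + 16v^3 + 154v^2 + 775v + 966 = ((1/3)v^2 + 3v + 14/3)(3v^3 - 3v^2 + 33v + 207) + (0)
Last nonzero remainder: 3v^3 - 3v^2 + 33v + 207. Dividing through by 3 gives the monic gcd v^3 - v^2 + 11v + 69.

69 + 11v - v^2 + v^3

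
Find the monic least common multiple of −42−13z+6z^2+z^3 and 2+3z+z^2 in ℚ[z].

Euclidean algorithm in ℚ[z]:
  z^3+6z^2−13z−42 = (z+3)(z^2+3z+2) + (−24z−48)
  z^2+3z+2 = (−(1/24)z−1/24)(−24z−48) + (0)
Last nonzero remainder: −24z−48. Dividing through by −24 gives the monic gcd z+2.
Then lcm(f, g) = f·g / gcd(f, g); expanding and making the result monic gives the answer.

−42−55z−7z^2+7z^3+z^4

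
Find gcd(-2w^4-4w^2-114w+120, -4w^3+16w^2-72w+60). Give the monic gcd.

w^3-4w^2+18w-15

Euclidean algorithm in ℚ[w]:
  -2w^4-4w^2-114w+120 = ((1/2)w+2)(-4w^3+16w^2-72w+60) + (0)
Last nonzero remainder: -4w^3+16w^2-72w+60. Dividing through by -4 gives the monic gcd w^3-4w^2+18w-15.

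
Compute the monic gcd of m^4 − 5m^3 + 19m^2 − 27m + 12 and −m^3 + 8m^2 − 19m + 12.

Apply the Euclidean algorithm:
  m^4 − 5m^3 + 19m^2 − 27m + 12 = (−m − 3)(−m^3 + 8m^2 − 19m + 12) + (24m^2 − 72m + 48)
  −m^3 + 8m^2 − 19m + 12 = (−(1/24)m + 5/24)(24m^2 − 72m + 48) + (−2m + 2)
  24m^2 − 72m + 48 = (−12m + 24)(−2m + 2) + (0)
Last nonzero remainder: −2m + 2. Dividing through by −2 gives the monic gcd m − 1.

m − 1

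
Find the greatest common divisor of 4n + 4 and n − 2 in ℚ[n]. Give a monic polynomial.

By polynomial division,
  4n + 4 = (4)(n − 2) + (12)
  n − 2 = ((1/12)n − 1/6)(12) + (0)
The last nonzero remainder is the constant 12, so the polynomials are coprime and gcd = 1.

1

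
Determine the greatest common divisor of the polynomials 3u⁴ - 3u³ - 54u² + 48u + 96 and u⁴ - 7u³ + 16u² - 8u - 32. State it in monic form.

u² - 3u - 4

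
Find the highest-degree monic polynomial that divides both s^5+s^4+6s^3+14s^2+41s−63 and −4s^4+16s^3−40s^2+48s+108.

s^2−2s+9

Apply the Euclidean algorithm:
  s^5+s^4+6s^3+14s^2+41s−63 = (−(1/4)s−5/4)(−4s^4+16s^3−40s^2+48s+108) + (16s^3−24s^2+128s+72)
  −4s^4+16s^3−40s^2+48s+108 = (−(1/4)s+5/8)(16s^3−24s^2+128s+72) + (7s^2−14s+63)
  16s^3−24s^2+128s+72 = ((16/7)s+8/7)(7s^2−14s+63) + (0)
Last nonzero remainder: 7s^2−14s+63. Dividing through by 7 gives the monic gcd s^2−2s+9.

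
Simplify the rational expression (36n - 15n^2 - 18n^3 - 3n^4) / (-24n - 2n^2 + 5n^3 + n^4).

Euclidean algorithm in ℚ[n]:
  -3n^4 - 18n^3 - 15n^2 + 36n = (-3)(n^4 + 5n^3 - 2n^2 - 24n) + (-3n^3 - 21n^2 - 36n)
  n^4 + 5n^3 - 2n^2 - 24n = (-(1/3)n + 2/3)(-3n^3 - 21n^2 - 36n) + (0)
Last nonzero remainder: -3n^3 - 21n^2 - 36n. Dividing through by -3 gives the monic gcd n^3 + 7n^2 + 12n.
Cancel n^3 + 7n^2 + 12n from numerator and denominator to get the reduced form.

(3 - 3n)/(-2 + n)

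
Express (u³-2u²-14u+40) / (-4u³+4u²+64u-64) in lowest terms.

(-u²+6u-10)/(4u²-20u+16)

Euclidean algorithm in ℚ[u]:
  u³-2u²-14u+40 = (-1/4)(-4u³+4u²+64u-64) + (-u²+2u+24)
  -4u³+4u²+64u-64 = (4u+4)(-u²+2u+24) + (-40u-160)
  -u²+2u+24 = ((1/40)u-3/20)(-40u-160) + (0)
Last nonzero remainder: -40u-160. Dividing through by -40 gives the monic gcd u+4.
Cancel u+4 from numerator and denominator to get the reduced form.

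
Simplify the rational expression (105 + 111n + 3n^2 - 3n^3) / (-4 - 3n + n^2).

Euclidean algorithm in ℚ[n]:
  -3n^3 + 3n^2 + 111n + 105 = (-3n - 6)(n^2 - 3n - 4) + (81n + 81)
  n^2 - 3n - 4 = ((1/81)n - 4/81)(81n + 81) + (0)
Last nonzero remainder: 81n + 81. Dividing through by 81 gives the monic gcd n + 1.
Cancel n + 1 from numerator and denominator to get the reduced form.

(105 + 6n - 3n^2)/(-4 + n)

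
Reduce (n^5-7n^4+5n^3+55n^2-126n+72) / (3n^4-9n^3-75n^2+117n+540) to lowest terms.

By polynomial division,
  n^5-7n^4+5n^3+55n^2-126n+72 = ((1/3)n-4/3)(3n^4-9n^3-75n^2+117n+540) + (18n^3-84n^2-150n+792)
  3n^4-9n^3-75n^2+117n+540 = ((1/6)n+5/18)(18n^3-84n^2-150n+792) + (-(80/3)n^2+(80/3)n+320)
  18n^3-84n^2-150n+792 = (-(27/40)n+99/40)(-(80/3)n^2+(80/3)n+320) + (0)
Last nonzero remainder: -(80/3)n^2+(80/3)n+320. Dividing through by -80/3 gives the monic gcd n^2-n-12.
Cancel n^2-n-12 from numerator and denominator to get the reduced form.

(n^3-6n^2+11n-6)/(3n^2-6n-45)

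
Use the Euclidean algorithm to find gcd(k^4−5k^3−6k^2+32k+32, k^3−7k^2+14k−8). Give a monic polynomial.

Repeated division with remainder:
  k^4−5k^3−6k^2+32k+32 = (k+2)(k^3−7k^2+14k−8) + (−6k^2+12k+48)
  k^3−7k^2+14k−8 = (−(1/6)k+5/6)(−6k^2+12k+48) + (12k−48)
  −6k^2+12k+48 = (−(1/2)k−1)(12k−48) + (0)
Last nonzero remainder: 12k−48. Dividing through by 12 gives the monic gcd k−4.

k−4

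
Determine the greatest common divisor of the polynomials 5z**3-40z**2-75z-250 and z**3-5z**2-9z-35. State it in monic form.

z**2+2z+5

Euclidean algorithm in ℚ[z]:
  5z**3-40z**2-75z-250 = (5)(z**3-5z**2-9z-35) + (-15z**2-30z-75)
  z**3-5z**2-9z-35 = (-(1/15)z+7/15)(-15z**2-30z-75) + (0)
Last nonzero remainder: -15z**2-30z-75. Dividing through by -15 gives the monic gcd z**2+2z+5.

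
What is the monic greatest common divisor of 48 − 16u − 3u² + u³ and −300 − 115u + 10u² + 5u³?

4 + u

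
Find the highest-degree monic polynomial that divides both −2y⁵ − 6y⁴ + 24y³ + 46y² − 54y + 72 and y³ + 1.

Euclidean algorithm in ℚ[y]:
  −2y⁵ − 6y⁴ + 24y³ + 46y² − 54y + 72 = (−2y² − 6y + 24)(y³ + 1) + (48y² − 48y + 48)
  y³ + 1 = ((1/48)y + 1/48)(48y² − 48y + 48) + (0)
Last nonzero remainder: 48y² − 48y + 48. Dividing through by 48 gives the monic gcd y² − y + 1.

y² − y + 1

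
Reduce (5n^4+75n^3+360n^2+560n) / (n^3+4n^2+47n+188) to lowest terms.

By polynomial division,
  5n^4+75n^3+360n^2+560n = (5n+55)(n^3+4n^2+47n+188) + (-95n^2-2965n-10340)
  n^3+4n^2+47n+188 = (-(1/95)n+517/1805)(-95n^2-2965n-10340) + ((284256/361)n+1137024/361)
  -95n^2-2965n-10340 = (-(34295/284256)n-19855/6048)((284256/361)n+1137024/361) + (0)
Last nonzero remainder: (284256/361)n+1137024/361. Dividing through by 284256/361 gives the monic gcd n+4.
Cancel n+4 from numerator and denominator to get the reduced form.

(5n^3+55n^2+140n)/(n^2+47)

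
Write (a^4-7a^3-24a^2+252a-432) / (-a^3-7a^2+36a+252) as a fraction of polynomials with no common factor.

(-a^2+7a-12)/(a+7)

Euclidean algorithm in ℚ[a]:
  a^4-7a^3-24a^2+252a-432 = (-a+14)(-a^3-7a^2+36a+252) + (110a^2-3960)
  -a^3-7a^2+36a+252 = (-(1/110)a-7/110)(110a^2-3960) + (0)
Last nonzero remainder: 110a^2-3960. Dividing through by 110 gives the monic gcd a^2-36.
Cancel a^2-36 from numerator and denominator to get the reduced form.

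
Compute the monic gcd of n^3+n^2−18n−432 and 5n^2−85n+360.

Euclidean algorithm in ℚ[n]:
  n^3+n^2−18n−432 = ((1/5)n+18/5)(5n^2−85n+360) + (216n−1728)
  5n^2−85n+360 = ((5/216)n−5/24)(216n−1728) + (0)
Last nonzero remainder: 216n−1728. Dividing through by 216 gives the monic gcd n−8.

n−8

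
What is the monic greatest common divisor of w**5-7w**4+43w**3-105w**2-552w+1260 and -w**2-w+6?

w**2+w-6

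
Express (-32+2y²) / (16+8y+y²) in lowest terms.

(-8+2y)/(4+y)

By polynomial division,
  2y²-32 = (2)(y²+8y+16) + (-16y-64)
  y²+8y+16 = (-(1/16)y-1/4)(-16y-64) + (0)
Last nonzero remainder: -16y-64. Dividing through by -16 gives the monic gcd y+4.
Cancel y+4 from numerator and denominator to get the reduced form.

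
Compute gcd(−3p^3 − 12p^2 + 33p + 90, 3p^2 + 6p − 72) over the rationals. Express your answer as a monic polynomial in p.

Repeated division with remainder:
  −3p^3 − 12p^2 + 33p + 90 = (−p − 2)(3p^2 + 6p − 72) + (−27p − 54)
  3p^2 + 6p − 72 = (−(1/9)p)(−27p − 54) + (−72)
  −27p − 54 = ((3/8)p + 3/4)(−72) + (0)
The last nonzero remainder is the constant −72, so the polynomials are coprime and gcd = 1.

1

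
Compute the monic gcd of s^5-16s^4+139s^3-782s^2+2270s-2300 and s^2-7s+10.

s^2-7s+10

Apply the Euclidean algorithm:
  s^5-16s^4+139s^3-782s^2+2270s-2300 = (s^3-9s^2+66s-230)(s^2-7s+10) + (0)
The last nonzero remainder s^2-7s+10 is already monic.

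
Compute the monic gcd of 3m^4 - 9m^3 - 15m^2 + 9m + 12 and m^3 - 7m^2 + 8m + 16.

Euclidean algorithm in ℚ[m]:
  3m^4 - 9m^3 - 15m^2 + 9m + 12 = (3m + 12)(m^3 - 7m^2 + 8m + 16) + (45m^2 - 135m - 180)
  m^3 - 7m^2 + 8m + 16 = ((1/45)m - 4/45)(45m^2 - 135m - 180) + (0)
Last nonzero remainder: 45m^2 - 135m - 180. Dividing through by 45 gives the monic gcd m^2 - 3m - 4.

m^2 - 3m - 4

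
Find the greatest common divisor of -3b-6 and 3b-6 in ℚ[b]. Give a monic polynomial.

1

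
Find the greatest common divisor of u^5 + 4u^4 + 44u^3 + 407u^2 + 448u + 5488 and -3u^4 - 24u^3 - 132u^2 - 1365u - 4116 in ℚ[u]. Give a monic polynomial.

By polynomial division,
  u^5 + 4u^4 + 44u^3 + 407u^2 + 448u + 5488 = (-(1/3)u + 4/3)(-3u^4 - 24u^3 - 132u^2 - 1365u - 4116) + (32u^3 + 128u^2 + 896u + 10976)
  -3u^4 - 24u^3 - 132u^2 - 1365u - 4116 = (-(3/32)u - 3/8)(32u^3 + 128u^2 + 896u + 10976) + (0)
Last nonzero remainder: 32u^3 + 128u^2 + 896u + 10976. Dividing through by 32 gives the monic gcd u^3 + 4u^2 + 28u + 343.

u^3 + 4u^2 + 28u + 343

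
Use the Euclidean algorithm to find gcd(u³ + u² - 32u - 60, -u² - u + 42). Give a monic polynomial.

Euclidean algorithm in ℚ[u]:
  u³ + u² - 32u - 60 = (-u)(-u² - u + 42) + (10u - 60)
  -u² - u + 42 = (-(1/10)u - 7/10)(10u - 60) + (0)
Last nonzero remainder: 10u - 60. Dividing through by 10 gives the monic gcd u - 6.

u - 6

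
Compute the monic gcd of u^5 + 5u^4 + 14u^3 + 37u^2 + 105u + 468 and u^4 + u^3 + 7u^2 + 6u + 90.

u^2 - 3u + 9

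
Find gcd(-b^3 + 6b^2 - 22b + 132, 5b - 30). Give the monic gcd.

By polynomial division,
  -b^3 + 6b^2 - 22b + 132 = (-(1/5)b^2 - 22/5)(5b - 30) + (0)
Last nonzero remainder: 5b - 30. Dividing through by 5 gives the monic gcd b - 6.

b - 6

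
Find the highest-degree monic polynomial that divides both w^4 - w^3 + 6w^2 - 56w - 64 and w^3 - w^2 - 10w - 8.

w^2 - 3w - 4

Apply the Euclidean algorithm:
  w^4 - w^3 + 6w^2 - 56w - 64 = (w)(w^3 - w^2 - 10w - 8) + (16w^2 - 48w - 64)
  w^3 - w^2 - 10w - 8 = ((1/16)w + 1/8)(16w^2 - 48w - 64) + (0)
Last nonzero remainder: 16w^2 - 48w - 64. Dividing through by 16 gives the monic gcd w^2 - 3w - 4.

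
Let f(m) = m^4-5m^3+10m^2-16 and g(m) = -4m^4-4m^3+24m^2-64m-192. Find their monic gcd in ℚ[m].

Apply the Euclidean algorithm:
  m^4-5m^3+10m^2-16 = (-1/4)(-4m^4-4m^3+24m^2-64m-192) + (-6m^3+16m^2-16m-64)
  -4m^4-4m^3+24m^2-64m-192 = ((2/3)m+22/9)(-6m^3+16m^2-16m-64) + (-(40/9)m^2+(160/9)m-320/9)
  -6m^3+16m^2-16m-64 = ((27/20)m+9/5)(-(40/9)m^2+(160/9)m-320/9) + (0)
Last nonzero remainder: -(40/9)m^2+(160/9)m-320/9. Dividing through by -40/9 gives the monic gcd m^2-4m+8.

m^2-4m+8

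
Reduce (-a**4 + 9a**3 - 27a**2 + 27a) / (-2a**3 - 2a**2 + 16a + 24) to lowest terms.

Apply the Euclidean algorithm:
  -a**4 + 9a**3 - 27a**2 + 27a = ((1/2)a - 5)(-2a**3 - 2a**2 + 16a + 24) + (-45a**2 + 95a + 120)
  -2a**3 - 2a**2 + 16a + 24 = ((2/45)a + 56/405)(-45a**2 + 95a + 120) + (-(200/81)a + 200/27)
  -45a**2 + 95a + 120 = ((729/40)a + 81/5)(-(200/81)a + 200/27) + (0)
Last nonzero remainder: -(200/81)a + 200/27. Dividing through by -200/81 gives the monic gcd a - 3.
Cancel a - 3 from numerator and denominator to get the reduced form.

(a**3 - 6a**2 + 9a)/(2a**2 + 8a + 8)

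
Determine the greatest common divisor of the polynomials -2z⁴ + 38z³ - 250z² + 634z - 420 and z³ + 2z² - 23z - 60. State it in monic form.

z - 5

By polynomial division,
  -2z⁴ + 38z³ - 250z² + 634z - 420 = (-2z + 42)(z³ + 2z² - 23z - 60) + (-380z² + 1480z + 2100)
  z³ + 2z² - 23z - 60 = (-(1/380)z - 28/1805)(-380z² + 1480z + 2100) + ((1980/361)z - 9900/361)
  -380z² + 1480z + 2100 = (-(6859/99)z - 2527/33)((1980/361)z - 9900/361) + (0)
Last nonzero remainder: (1980/361)z - 9900/361. Dividing through by 1980/361 gives the monic gcd z - 5.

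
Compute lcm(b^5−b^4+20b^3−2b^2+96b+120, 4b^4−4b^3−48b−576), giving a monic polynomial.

b^7−2b^6+9b^5−10b^4−142b^3+48b^2−1272b−1440

Apply the Euclidean algorithm:
  b^5−b^4+20b^3−2b^2+96b+120 = ((1/4)b)(4b^4−4b^3−48b−576) + (20b^3+10b^2+240b+120)
  4b^4−4b^3−48b−576 = ((1/5)b−3/10)(20b^3+10b^2+240b+120) + (−45b^2−540)
  20b^3+10b^2+240b+120 = (−(4/9)b−2/9)(−45b^2−540) + (0)
Last nonzero remainder: −45b^2−540. Dividing through by −45 gives the monic gcd b^2+12.
Then lcm(f, g) = f·g / gcd(f, g); expanding and making the result monic gives the answer.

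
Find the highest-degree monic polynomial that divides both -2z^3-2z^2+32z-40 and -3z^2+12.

z-2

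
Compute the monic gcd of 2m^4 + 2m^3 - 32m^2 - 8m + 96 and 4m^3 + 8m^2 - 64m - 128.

m^2 + 6m + 8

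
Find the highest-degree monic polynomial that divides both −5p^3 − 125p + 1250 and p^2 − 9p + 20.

Apply the Euclidean algorithm:
  −5p^3 − 125p + 1250 = (−5p − 45)(p^2 − 9p + 20) + (−430p + 2150)
  p^2 − 9p + 20 = (−(1/430)p + 2/215)(−430p + 2150) + (0)
Last nonzero remainder: −430p + 2150. Dividing through by −430 gives the monic gcd p − 5.

p − 5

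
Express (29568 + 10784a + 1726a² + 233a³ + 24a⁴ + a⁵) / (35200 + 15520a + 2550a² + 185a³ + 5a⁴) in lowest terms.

(336 + 50a + 5a² + a³)/(400 + 90a + 5a²)

Apply the Euclidean algorithm:
  a⁵ + 24a⁴ + 233a³ + 1726a² + 10784a + 29568 = ((1/5)a - 13/5)(5a⁴ + 185a³ + 2550a² + 15520a + 35200) + (204a³ + 5252a² + 44096a + 121088)
  5a⁴ + 185a³ + 2550a² + 15520a + 35200 = ((5/204)a + 1435/5202)(204a³ + 5252a² + 44096a + 121088) + ((53120/2601)a² + (1009280/2601)a + 4674560/2601)
  204a³ + 5252a² + 44096a + 121088 = ((132651/13280)a + 111843/1660)((53120/2601)a² + (1009280/2601)a + 4674560/2601) + (0)
Last nonzero remainder: (53120/2601)a² + (1009280/2601)a + 4674560/2601. Dividing through by 53120/2601 gives the monic gcd a² + 19a + 88.
Cancel a² + 19a + 88 from numerator and denominator to get the reduced form.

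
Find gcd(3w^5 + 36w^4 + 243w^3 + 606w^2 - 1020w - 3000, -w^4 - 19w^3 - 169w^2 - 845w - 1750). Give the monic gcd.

w^3 + 12w^2 + 85w + 250

Repeated division with remainder:
  3w^5 + 36w^4 + 243w^3 + 606w^2 - 1020w - 3000 = (-3w + 21)(-w^4 - 19w^3 - 169w^2 - 845w - 1750) + (135w^3 + 1620w^2 + 11475w + 33750)
  -w^4 - 19w^3 - 169w^2 - 845w - 1750 = (-(1/135)w - 7/135)(135w^3 + 1620w^2 + 11475w + 33750) + (0)
Last nonzero remainder: 135w^3 + 1620w^2 + 11475w + 33750. Dividing through by 135 gives the monic gcd w^3 + 12w^2 + 85w + 250.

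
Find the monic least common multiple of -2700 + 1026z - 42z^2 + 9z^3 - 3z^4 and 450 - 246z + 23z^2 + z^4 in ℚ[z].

Repeated division with remainder:
  -3z^4 + 9z^3 - 42z^2 + 1026z - 2700 = (-3)(z^4 + 23z^2 - 246z + 450) + (9z^3 + 27z^2 + 288z - 1350)
  z^4 + 23z^2 - 246z + 450 = ((1/9)z - 1/3)(9z^3 + 27z^2 + 288z - 1350) + (0)
Last nonzero remainder: 9z^3 + 27z^2 + 288z - 1350. Dividing through by 9 gives the monic gcd z^3 + 3z^2 + 32z - 150.
Then lcm(f, g) = f·g / gcd(f, g); expanding and making the result monic gives the answer.

-2700 + 1926z - 384z^2 + 23z^3 - 6z^4 + z^5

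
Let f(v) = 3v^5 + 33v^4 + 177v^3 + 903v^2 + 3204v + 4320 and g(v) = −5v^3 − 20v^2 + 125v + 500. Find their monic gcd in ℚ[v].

v^2 + 9v + 20

By polynomial division,
  3v^5 + 33v^4 + 177v^3 + 903v^2 + 3204v + 4320 = (−(3/5)v^2 − (21/5)v − 168/5)(−5v^3 − 20v^2 + 125v + 500) + (1056v^2 + 9504v + 21120)
  −5v^3 − 20v^2 + 125v + 500 = (−(5/1056)v + 25/1056)(1056v^2 + 9504v + 21120) + (0)
Last nonzero remainder: 1056v^2 + 9504v + 21120. Dividing through by 1056 gives the monic gcd v^2 + 9v + 20.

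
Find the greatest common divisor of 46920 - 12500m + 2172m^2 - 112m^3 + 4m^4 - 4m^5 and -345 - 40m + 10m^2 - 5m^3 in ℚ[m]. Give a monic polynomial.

Euclidean algorithm in ℚ[m]:
  -4m^5 + 4m^4 - 112m^3 + 2172m^2 - 12500m + 46920 = ((4/5)m^2 + (4/5)m + 88/5)(-5m^3 + 10m^2 - 40m - 345) + (2304m^2 - 11520m + 52992)
  -5m^3 + 10m^2 - 40m - 345 = (-(5/2304)m - 5/768)(2304m^2 - 11520m + 52992) + (0)
Last nonzero remainder: 2304m^2 - 11520m + 52992. Dividing through by 2304 gives the monic gcd m^2 - 5m + 23.

23 - 5m + m^2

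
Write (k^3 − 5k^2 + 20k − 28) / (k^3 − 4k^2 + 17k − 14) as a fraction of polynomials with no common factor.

(k − 2)/(k − 1)

Repeated division with remainder:
  k^3 − 5k^2 + 20k − 28 = (k^3 − 4k^2 + 17k − 14) + (−k^2 + 3k − 14)
  k^3 − 4k^2 + 17k − 14 = (−k + 1)(−k^2 + 3k − 14) + (0)
Last nonzero remainder: −k^2 + 3k − 14. Dividing through by −1 gives the monic gcd k^2 − 3k + 14.
Cancel k^2 − 3k + 14 from numerator and denominator to get the reduced form.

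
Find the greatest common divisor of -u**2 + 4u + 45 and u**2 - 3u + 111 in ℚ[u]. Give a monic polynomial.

Euclidean algorithm in ℚ[u]:
  -u**2 + 4u + 45 = (-1)(u**2 - 3u + 111) + (u + 156)
  u**2 - 3u + 111 = (u - 159)(u + 156) + (24915)
  u + 156 = ((1/24915)u + 52/8305)(24915) + (0)
The last nonzero remainder is the constant 24915, so the polynomials are coprime and gcd = 1.

1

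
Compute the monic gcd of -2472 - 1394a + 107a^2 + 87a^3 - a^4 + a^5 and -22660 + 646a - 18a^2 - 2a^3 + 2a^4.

103 - 2a + a^2

By polynomial division,
  a^5 - a^4 + 87a^3 + 107a^2 - 1394a - 2472 = ((1/2)a)(2a^4 - 2a^3 - 18a^2 + 646a - 22660) + (96a^3 - 216a^2 + 9936a - 2472)
  2a^4 - 2a^3 - 18a^2 + 646a - 22660 = ((1/48)a + 5/192)(96a^3 - 216a^2 + 9936a - 2472) + (-(1755/8)a^2 + (1755/4)a - 180765/8)
  96a^3 - 216a^2 + 9936a - 2472 = (-(256/585)a + 64/585)(-(1755/8)a^2 + (1755/4)a - 180765/8) + (0)
Last nonzero remainder: -(1755/8)a^2 + (1755/4)a - 180765/8. Dividing through by -1755/8 gives the monic gcd a^2 - 2a + 103.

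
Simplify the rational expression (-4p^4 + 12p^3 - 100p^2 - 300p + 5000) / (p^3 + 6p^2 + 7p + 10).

(-4p^3 + 32p^2 - 260p + 1000)/(p^2 + p + 2)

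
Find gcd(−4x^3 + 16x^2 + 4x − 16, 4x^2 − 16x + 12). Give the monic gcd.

x − 1

Apply the Euclidean algorithm:
  −4x^3 + 16x^2 + 4x − 16 = (−x)(4x^2 − 16x + 12) + (16x − 16)
  4x^2 − 16x + 12 = ((1/4)x − 3/4)(16x − 16) + (0)
Last nonzero remainder: 16x − 16. Dividing through by 16 gives the monic gcd x − 1.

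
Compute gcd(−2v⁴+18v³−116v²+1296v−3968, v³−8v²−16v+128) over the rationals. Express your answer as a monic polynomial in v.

Apply the Euclidean algorithm:
  −2v⁴+18v³−116v²+1296v−3968 = (−2v+2)(v³−8v²−16v+128) + (−132v²+1584v−4224)
  v³−8v²−16v+128 = (−(1/132)v−1/33)(−132v²+1584v−4224) + (0)
Last nonzero remainder: −132v²+1584v−4224. Dividing through by −132 gives the monic gcd v²−12v+32.

v²−12v+32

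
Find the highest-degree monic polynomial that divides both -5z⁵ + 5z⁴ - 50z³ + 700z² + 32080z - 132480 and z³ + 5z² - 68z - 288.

z² + z - 72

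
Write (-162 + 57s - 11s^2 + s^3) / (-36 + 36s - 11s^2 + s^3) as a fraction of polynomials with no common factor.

(27 - 5s + s^2)/(6 - 5s + s^2)

Repeated division with remainder:
  s^3 - 11s^2 + 57s - 162 = (s^3 - 11s^2 + 36s - 36) + (21s - 126)
  s^3 - 11s^2 + 36s - 36 = ((1/21)s^2 - (5/21)s + 2/7)(21s - 126) + (0)
Last nonzero remainder: 21s - 126. Dividing through by 21 gives the monic gcd s - 6.
Cancel s - 6 from numerator and denominator to get the reduced form.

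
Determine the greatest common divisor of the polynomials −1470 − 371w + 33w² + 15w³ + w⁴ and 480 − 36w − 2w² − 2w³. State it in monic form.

Euclidean algorithm in ℚ[w]:
  w⁴ + 15w³ + 33w² − 371w − 1470 = (−(1/2)w − 7)(−2w³ − 2w² − 36w + 480) + (w² − 383w + 1890)
  −2w³ − 2w² − 36w + 480 = (−2w − 768)(w² − 383w + 1890) + (−290400w + 1452000)
  w² − 383w + 1890 = (−(1/290400)w + 63/48400)(−290400w + 1452000) + (0)
Last nonzero remainder: −290400w + 1452000. Dividing through by −290400 gives the monic gcd w − 5.

−5 + w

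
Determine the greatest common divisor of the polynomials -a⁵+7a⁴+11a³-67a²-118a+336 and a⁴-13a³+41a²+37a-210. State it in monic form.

a²-10a+21

Euclidean algorithm in ℚ[a]:
  -a⁵+7a⁴+11a³-67a²-118a+336 = (-a-6)(a⁴-13a³+41a²+37a-210) + (-26a³+216a²-106a-924)
  a⁴-13a³+41a²+37a-210 = (-(1/26)a+61/338)(-26a³+216a²-106a-924) + (-(348/169)a²+(3480/169)a-7308/169)
  -26a³+216a²-106a-924 = ((2197/174)a+1859/87)(-(348/169)a²+(3480/169)a-7308/169) + (0)
Last nonzero remainder: -(348/169)a²+(3480/169)a-7308/169. Dividing through by -348/169 gives the monic gcd a²-10a+21.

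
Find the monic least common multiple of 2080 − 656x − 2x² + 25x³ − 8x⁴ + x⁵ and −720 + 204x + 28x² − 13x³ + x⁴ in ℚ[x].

74880 − 48576x + 9880x² + 268x³ − 590x⁴ + 157x⁵ − 20x⁶ + x⁷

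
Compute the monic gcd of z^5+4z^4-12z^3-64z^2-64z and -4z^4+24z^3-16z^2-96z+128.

By polynomial division,
  z^5+4z^4-12z^3-64z^2-64z = (-(1/4)z-5/2)(-4z^4+24z^3-16z^2-96z+128) + (44z^3-128z^2-272z+320)
  -4z^4+24z^3-16z^2-96z+128 = (-(1/11)z+34/121)(44z^3-128z^2-272z+320) + (-(576/121)z^2+(1152/121)z+4608/121)
  44z^3-128z^2-272z+320 = (-(1331/144)z+605/72)(-(576/121)z^2+(1152/121)z+4608/121) + (0)
Last nonzero remainder: -(576/121)z^2+(1152/121)z+4608/121. Dividing through by -576/121 gives the monic gcd z^2-2z-8.

z^2-2z-8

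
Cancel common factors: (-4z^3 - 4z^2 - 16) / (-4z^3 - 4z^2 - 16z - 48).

(z^2 - z + 2)/(z^2 - z + 6)

Repeated division with remainder:
  -4z^3 - 4z^2 - 16 = (-4z^3 - 4z^2 - 16z - 48) + (16z + 32)
  -4z^3 - 4z^2 - 16z - 48 = (-(1/4)z^2 + (1/4)z - 3/2)(16z + 32) + (0)
Last nonzero remainder: 16z + 32. Dividing through by 16 gives the monic gcd z + 2.
Cancel z + 2 from numerator and denominator to get the reduced form.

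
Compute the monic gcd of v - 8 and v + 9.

Apply the Euclidean algorithm:
  v - 8 = (v + 9) + (-17)
  v + 9 = (-(1/17)v - 9/17)(-17) + (0)
The last nonzero remainder is the constant -17, so the polynomials are coprime and gcd = 1.

1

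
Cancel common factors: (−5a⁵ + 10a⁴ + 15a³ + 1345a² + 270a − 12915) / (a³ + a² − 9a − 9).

By polynomial division,
  −5a⁵ + 10a⁴ + 15a³ + 1345a² + 270a − 12915 = (−5a² + 15a − 45)(a³ + a² − 9a − 9) + (1480a² − 13320)
  a³ + a² − 9a − 9 = ((1/1480)a + 1/1480)(1480a² − 13320) + (0)
Last nonzero remainder: 1480a² − 13320. Dividing through by 1480 gives the monic gcd a² − 9.
Cancel a² − 9 from numerator and denominator to get the reduced form.

(−5a³ + 10a² − 30a + 1435)/(a + 1)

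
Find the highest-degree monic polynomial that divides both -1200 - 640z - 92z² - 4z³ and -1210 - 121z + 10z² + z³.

10 + z

Repeated division with remainder:
  -4z³ - 92z² - 640z - 1200 = (-4)(z³ + 10z² - 121z - 1210) + (-52z² - 1124z - 6040)
  z³ + 10z² - 121z - 1210 = (-(1/52)z + 151/676)(-52z² - 1124z - 6040) + ((2352/169)z + 23520/169)
  -52z² - 1124z - 6040 = (-(2197/588)z - 25519/588)((2352/169)z + 23520/169) + (0)
Last nonzero remainder: (2352/169)z + 23520/169. Dividing through by 2352/169 gives the monic gcd z + 10.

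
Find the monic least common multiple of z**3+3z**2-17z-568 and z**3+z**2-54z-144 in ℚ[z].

z**5+12z**4+28z**3-667z**2-5418z-10224

Euclidean algorithm in ℚ[z]:
  z**3+3z**2-17z-568 = (z**3+z**2-54z-144) + (2z**2+37z-424)
  z**3+z**2-54z-144 = ((1/2)z-35/4)(2z**2+37z-424) + ((1927/4)z-3854)
  2z**2+37z-424 = ((8/1927)z+212/1927)((1927/4)z-3854) + (0)
Last nonzero remainder: (1927/4)z-3854. Dividing through by 1927/4 gives the monic gcd z-8.
Then lcm(f, g) = f·g / gcd(f, g); expanding and making the result monic gives the answer.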